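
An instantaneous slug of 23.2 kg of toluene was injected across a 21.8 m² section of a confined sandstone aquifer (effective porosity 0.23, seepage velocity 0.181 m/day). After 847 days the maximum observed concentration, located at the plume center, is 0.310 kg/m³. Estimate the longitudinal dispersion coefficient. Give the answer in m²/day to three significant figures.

At the plume center C_max = M/(n_e·A·√(4πDt)), so D = M²/(4πt·(n_e·A·C_max)²).
n_e·A·C_max = 0.23 × 21.8 × 0.310 = 1.554 kg/m.
D = 23.2²/(4π × 847 × 1.554²) = 0.0209 m²/day.

0.0209 m²/day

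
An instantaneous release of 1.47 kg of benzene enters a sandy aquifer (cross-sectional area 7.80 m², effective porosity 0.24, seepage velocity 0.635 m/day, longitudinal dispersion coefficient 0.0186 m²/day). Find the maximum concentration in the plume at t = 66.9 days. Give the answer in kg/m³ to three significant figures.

0.199 kg/m³

The peak of an instantaneous 1D plume sits at x = vt; there the Gaussian factor is 1 and C_max = M/(n_e·A·√(4πDt)), where n_e·A is the pore area the mass is dissolved in.
√(4πDt) = √(4π × 0.0186 × 66.9) = 3.954 m, so C_max = 1.47/(0.24 × 7.80 × 3.954) = 0.199 kg/m³.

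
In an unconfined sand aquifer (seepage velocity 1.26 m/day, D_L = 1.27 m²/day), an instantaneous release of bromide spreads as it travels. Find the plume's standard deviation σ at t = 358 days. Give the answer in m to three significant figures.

30.2 m

Dispersive spreading gives a Gaussian with σ² = 2Dt; advection only shifts the center.
σ = √(2 × 1.27 × 358) = 30.2 m.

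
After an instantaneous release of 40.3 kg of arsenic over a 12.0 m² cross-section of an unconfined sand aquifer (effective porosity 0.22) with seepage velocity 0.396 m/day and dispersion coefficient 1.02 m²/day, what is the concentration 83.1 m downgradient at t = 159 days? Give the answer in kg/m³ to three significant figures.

For an instantaneous plane source, C(x,t) = M/(n_e·A·√(4πDt)) · exp(−(x−vt)²/(4Dt)), with n_e·A the pore (flow) area.
Plume center vt = 0.396 × 159 = 62.964 m, so the well at 83.1 m is 20.136 m downgradient of the peak.
√(4πDt) = 45.14 m, giving peak height M/(n_e·A·√(4πDt)) = 40.3/(0.22 × 12.0 × 45.14) = 0.3382 kg/m³.
(x−vt)²/(4Dt) = (20.136)²/(4 × 1.02 × 159) = 0.6250; exp(−0.6250) = 0.5353.
C = 0.3382 × 0.5353 = 0.181 kg/m³.

0.181 kg/m³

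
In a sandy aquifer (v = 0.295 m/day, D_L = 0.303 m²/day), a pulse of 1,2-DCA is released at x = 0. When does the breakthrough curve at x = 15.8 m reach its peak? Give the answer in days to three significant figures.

50.2 days

For the 1D instantaneous-source solution, setting ∂C/∂t = 0 at fixed x gives v²t² + 2Dt − x² = 0, so t = (√(D² + v²x²) − D)/v².
√(D² + v²x²) = √(0.303² + 0.295² × 15.8²) = 4.671; v² = 0.087025.
t = (4.671 − 0.303)/0.087025 = 50.2 days (vs. the pure-advection estimate x/v = 53.6 d).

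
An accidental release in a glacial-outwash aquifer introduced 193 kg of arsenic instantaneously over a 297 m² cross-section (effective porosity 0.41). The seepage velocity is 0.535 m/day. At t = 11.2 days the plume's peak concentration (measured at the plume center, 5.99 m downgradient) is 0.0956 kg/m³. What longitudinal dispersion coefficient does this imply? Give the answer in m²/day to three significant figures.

1.95 m²/day

At the plume center C_max = M/(n_e·A·√(4πDt)), so D = M²/(4πt·(n_e·A·C_max)²).
n_e·A·C_max = 0.41 × 297 × 0.0956 = 11.64 kg/m.
D = 193²/(4π × 11.2 × 11.64²) = 1.95 m²/day.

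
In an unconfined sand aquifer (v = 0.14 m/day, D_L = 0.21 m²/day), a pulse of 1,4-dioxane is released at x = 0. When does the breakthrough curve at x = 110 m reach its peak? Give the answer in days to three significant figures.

For the 1D instantaneous-source solution, setting ∂C/∂t = 0 at fixed x gives v²t² + 2Dt − x² = 0, so t = (√(D² + v²x²) − D)/v².
√(D² + v²x²) = √(0.21² + 0.14² × 110²) = 15.40; v² = 0.0196.
t = (15.40 − 0.21)/0.0196 = 775 days (vs. the pure-advection estimate x/v = 786 d).

775 days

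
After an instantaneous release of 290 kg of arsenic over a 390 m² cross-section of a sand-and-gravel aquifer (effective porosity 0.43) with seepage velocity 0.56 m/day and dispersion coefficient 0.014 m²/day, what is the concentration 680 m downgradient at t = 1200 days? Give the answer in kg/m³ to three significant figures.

0.0459 kg/m³

For an instantaneous plane source, C(x,t) = M/(n_e·A·√(4πDt)) · exp(−(x−vt)²/(4Dt)), with n_e·A the pore (flow) area.
Plume center vt = 0.56 × 1200 = 672 m, so the well at 680 m is 8 m downgradient of the peak.
√(4πDt) = 14.53 m, giving peak height M/(n_e·A·√(4πDt)) = 290/(0.43 × 390 × 14.53) = 0.1190 kg/m³.
(x−vt)²/(4Dt) = (8)²/(4 × 0.014 × 1200) = 0.9524; exp(−0.9524) = 0.3858.
C = 0.1190 × 0.3858 = 0.0459 kg/m³.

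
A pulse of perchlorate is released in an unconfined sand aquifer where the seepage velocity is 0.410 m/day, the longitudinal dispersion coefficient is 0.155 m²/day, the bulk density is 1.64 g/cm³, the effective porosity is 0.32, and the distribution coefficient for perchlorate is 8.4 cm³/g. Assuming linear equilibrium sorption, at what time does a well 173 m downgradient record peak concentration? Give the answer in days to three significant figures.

18500 days

Retardation factor R = 1 + ρ_b·K_d/n = 1 + 1.64 × 8.4/0.32 = 44.05.
Sorption retards both mechanisms: v_R = v/R = 0.009308 m/day, D_R = D/R = 0.003519 m²/day.
Peak time from v_R²t² + 2D_R t − x² = 0: t = (√(D_R² + v_R²x²) − D_R)/v_R².
√(D_R² + v_R²x²) = √(0.003519² + 0.009308² × 173²) = 1.610; v_R² = 8.664e-05.
t = (1.610 − 0.003519)/8.664e-05 = 18500 days.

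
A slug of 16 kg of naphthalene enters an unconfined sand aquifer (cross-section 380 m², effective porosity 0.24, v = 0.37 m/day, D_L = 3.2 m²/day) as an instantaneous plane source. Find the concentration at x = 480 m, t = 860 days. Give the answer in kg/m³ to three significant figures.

For an instantaneous plane source, C(x,t) = M/(n_e·A·√(4πDt)) · exp(−(x−vt)²/(4Dt)), with n_e·A the pore (flow) area.
Plume center vt = 0.37 × 860 = 318.2 m, so the well at 480 m is 161.8 m downgradient of the peak.
√(4πDt) = 186.0 m, giving peak height M/(n_e·A·√(4πDt)) = 16/(0.24 × 380 × 186.0) = 0.0009432 kg/m³.
(x−vt)²/(4Dt) = (161.8)²/(4 × 3.2 × 860) = 2.378; exp(−2.378) = 0.09274.
C = 0.0009432 × 0.09274 = 8.75e-05 kg/m³.

8.75e-05 kg/m³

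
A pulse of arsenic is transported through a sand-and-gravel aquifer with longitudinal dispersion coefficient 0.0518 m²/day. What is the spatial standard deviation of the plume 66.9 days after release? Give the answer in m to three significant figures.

Dispersive spreading gives a Gaussian with σ² = 2Dt; advection only shifts the center.
σ = √(2 × 0.0518 × 66.9) = 2.63 m.

2.63 m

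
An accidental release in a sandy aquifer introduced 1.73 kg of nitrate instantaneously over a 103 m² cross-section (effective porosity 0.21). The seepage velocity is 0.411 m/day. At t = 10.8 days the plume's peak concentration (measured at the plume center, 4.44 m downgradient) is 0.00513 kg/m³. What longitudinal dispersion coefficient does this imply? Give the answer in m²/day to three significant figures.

1.79 m²/day

At the plume center C_max = M/(n_e·A·√(4πDt)), so D = M²/(4πt·(n_e·A·C_max)²).
n_e·A·C_max = 0.21 × 103 × 0.00513 = 0.1110 kg/m.
D = 1.73²/(4π × 10.8 × 0.1110²) = 1.79 m²/day.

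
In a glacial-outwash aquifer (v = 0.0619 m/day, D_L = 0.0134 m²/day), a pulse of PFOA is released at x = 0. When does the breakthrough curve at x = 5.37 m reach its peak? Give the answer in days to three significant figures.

83.3 days

For the 1D instantaneous-source solution, setting ∂C/∂t = 0 at fixed x gives v²t² + 2Dt − x² = 0, so t = (√(D² + v²x²) − D)/v².
√(D² + v²x²) = √(0.0134² + 0.0619² × 5.37²) = 0.3327; v² = 0.00383161.
t = (0.3327 − 0.0134)/0.00383161 = 83.3 days (vs. the pure-advection estimate x/v = 86.8 d).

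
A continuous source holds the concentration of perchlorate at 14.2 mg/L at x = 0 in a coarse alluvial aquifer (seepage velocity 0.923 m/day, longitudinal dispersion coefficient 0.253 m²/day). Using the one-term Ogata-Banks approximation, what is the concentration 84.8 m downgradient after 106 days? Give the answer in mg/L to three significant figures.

13.7 mg/L

For a continuous step input, C/C₀ ≈ ½·erfc((x−vt)/(2√(Dt))).
vt = 0.923 × 106 = 97.838 m and 2√(Dt) = 2√(0.253 × 106) = 10.36 m.
Argument (x−vt)/(2√(Dt)) = (84.8 − 97.838)/10.36 = -1.258; ½·erfc(-1.258) = 0.9624.
C = 14.2 × 0.9624 = 13.7 mg/L.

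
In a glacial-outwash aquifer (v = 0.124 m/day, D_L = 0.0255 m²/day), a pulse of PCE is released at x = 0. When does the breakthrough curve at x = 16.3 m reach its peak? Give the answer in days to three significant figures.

130 days

For the 1D instantaneous-source solution, setting ∂C/∂t = 0 at fixed x gives v²t² + 2Dt − x² = 0, so t = (√(D² + v²x²) − D)/v².
√(D² + v²x²) = √(0.0255² + 0.124² × 16.3²) = 2.021; v² = 0.015376.
t = (2.021 − 0.0255)/0.015376 = 130 days (vs. the pure-advection estimate x/v = 131 d).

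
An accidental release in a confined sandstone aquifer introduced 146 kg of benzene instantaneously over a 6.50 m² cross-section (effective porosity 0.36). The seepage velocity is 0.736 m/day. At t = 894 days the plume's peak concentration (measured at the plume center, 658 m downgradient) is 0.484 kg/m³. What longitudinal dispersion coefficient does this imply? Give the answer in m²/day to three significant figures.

1.48 m²/day

At the plume center C_max = M/(n_e·A·√(4πDt)), so D = M²/(4πt·(n_e·A·C_max)²).
n_e·A·C_max = 0.36 × 6.50 × 0.484 = 1.133 kg/m.
D = 146²/(4π × 894 × 1.133²) = 1.48 m²/day.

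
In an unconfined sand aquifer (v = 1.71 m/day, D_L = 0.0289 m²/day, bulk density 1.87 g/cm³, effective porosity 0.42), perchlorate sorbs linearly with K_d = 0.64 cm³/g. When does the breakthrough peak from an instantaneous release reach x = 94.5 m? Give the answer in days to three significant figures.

Retardation factor R = 1 + ρ_b·K_d/n = 1 + 1.87 × 0.64/0.42 = 3.850.
Sorption retards both mechanisms: v_R = v/R = 0.4442 m/day, D_R = D/R = 0.007506 m²/day.
Peak time from v_R²t² + 2D_R t − x² = 0: t = (√(D_R² + v_R²x²) − D_R)/v_R².
√(D_R² + v_R²x²) = √(0.007506² + 0.4442² × 94.5²) = 41.98; v_R² = 0.1973.
t = (41.98 − 0.007506)/0.1973 = 213 days.

213 days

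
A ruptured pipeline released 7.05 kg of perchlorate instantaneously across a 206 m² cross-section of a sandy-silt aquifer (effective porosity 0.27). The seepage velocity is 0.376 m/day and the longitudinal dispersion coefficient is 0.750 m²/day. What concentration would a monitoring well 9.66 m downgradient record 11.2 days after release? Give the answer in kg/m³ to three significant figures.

For an instantaneous plane source, C(x,t) = M/(n_e·A·√(4πDt)) · exp(−(x−vt)²/(4Dt)), with n_e·A the pore (flow) area.
Plume center vt = 0.376 × 11.2 = 4.2112 m, so the well at 9.66 m is 5.4488 m downgradient of the peak.
√(4πDt) = 10.27 m, giving peak height M/(n_e·A·√(4πDt)) = 7.05/(0.27 × 206 × 10.27) = 0.01234 kg/m³.
(x−vt)²/(4Dt) = (5.4488)²/(4 × 0.750 × 11.2) = 0.8836; exp(−0.8836) = 0.4133.
C = 0.01234 × 0.4133 = 0.00510 kg/m³.

0.00510 kg/m³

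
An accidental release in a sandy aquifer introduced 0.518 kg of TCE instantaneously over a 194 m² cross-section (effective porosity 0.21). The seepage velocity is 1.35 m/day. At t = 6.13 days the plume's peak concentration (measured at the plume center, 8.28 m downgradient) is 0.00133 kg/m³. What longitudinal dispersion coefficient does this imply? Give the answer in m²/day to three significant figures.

1.19 m²/day

At the plume center C_max = M/(n_e·A·√(4πDt)), so D = M²/(4πt·(n_e·A·C_max)²).
n_e·A·C_max = 0.21 × 194 × 0.00133 = 0.05418 kg/m.
D = 0.518²/(4π × 6.13 × 0.05418²) = 1.19 m²/day.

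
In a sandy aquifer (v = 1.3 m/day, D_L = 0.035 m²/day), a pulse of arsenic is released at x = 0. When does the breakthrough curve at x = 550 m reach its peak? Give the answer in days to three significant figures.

For the 1D instantaneous-source solution, setting ∂C/∂t = 0 at fixed x gives v²t² + 2Dt − x² = 0, so t = (√(D² + v²x²) − D)/v².
√(D² + v²x²) = √(0.035² + 1.3² × 550²) = 715.0; v² = 1.69.
t = (715.0 − 0.035)/1.69 = 423 days (vs. the pure-advection estimate x/v = 423 d).

423 days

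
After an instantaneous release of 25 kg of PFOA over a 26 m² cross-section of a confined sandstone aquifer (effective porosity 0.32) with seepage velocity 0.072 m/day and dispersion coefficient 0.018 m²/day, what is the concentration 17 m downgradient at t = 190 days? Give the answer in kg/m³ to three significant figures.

For an instantaneous plane source, C(x,t) = M/(n_e·A·√(4πDt)) · exp(−(x−vt)²/(4Dt)), with n_e·A the pore (flow) area.
Plume center vt = 0.072 × 190 = 13.68 m, so the well at 17 m is 3.32 m downgradient of the peak.
√(4πDt) = 6.556 m, giving peak height M/(n_e·A·√(4πDt)) = 25/(0.32 × 26 × 6.556) = 0.4583 kg/m³.
(x−vt)²/(4Dt) = (3.32)²/(4 × 0.018 × 190) = 0.8057; exp(−0.8057) = 0.4468.
C = 0.4583 × 0.4468 = 0.205 kg/m³.

0.205 kg/m³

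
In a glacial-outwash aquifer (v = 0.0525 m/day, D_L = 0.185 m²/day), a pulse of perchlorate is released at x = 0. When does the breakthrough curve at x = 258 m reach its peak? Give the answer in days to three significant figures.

For the 1D instantaneous-source solution, setting ∂C/∂t = 0 at fixed x gives v²t² + 2Dt − x² = 0, so t = (√(D² + v²x²) − D)/v².
√(D² + v²x²) = √(0.185² + 0.0525² × 258²) = 13.55; v² = 0.00275625.
t = (13.55 − 0.185)/0.00275625 = 4850 days (vs. the pure-advection estimate x/v = 4910 d).

4850 days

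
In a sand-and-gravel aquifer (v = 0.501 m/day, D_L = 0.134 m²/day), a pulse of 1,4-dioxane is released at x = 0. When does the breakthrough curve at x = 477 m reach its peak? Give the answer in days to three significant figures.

952 days

For the 1D instantaneous-source solution, setting ∂C/∂t = 0 at fixed x gives v²t² + 2Dt − x² = 0, so t = (√(D² + v²x²) − D)/v².
√(D² + v²x²) = √(0.134² + 0.501² × 477²) = 239.0; v² = 0.251001.
t = (239.0 − 0.134)/0.251001 = 952 days (vs. the pure-advection estimate x/v = 952 d).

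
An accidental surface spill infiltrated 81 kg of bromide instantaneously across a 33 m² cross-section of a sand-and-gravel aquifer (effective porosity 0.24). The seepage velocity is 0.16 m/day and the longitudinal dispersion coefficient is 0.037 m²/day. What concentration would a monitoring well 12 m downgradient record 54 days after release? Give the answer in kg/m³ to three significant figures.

For an instantaneous plane source, C(x,t) = M/(n_e·A·√(4πDt)) · exp(−(x−vt)²/(4Dt)), with n_e·A the pore (flow) area.
Plume center vt = 0.16 × 54 = 8.64 m, so the well at 12 m is 3.36 m downgradient of the peak.
√(4πDt) = 5.011 m, giving peak height M/(n_e·A·√(4πDt)) = 81/(0.24 × 33 × 5.011) = 2.041 kg/m³.
(x−vt)²/(4Dt) = (3.36)²/(4 × 0.037 × 54) = 1.413; exp(−1.413) = 0.2434.
C = 2.041 × 0.2434 = 0.497 kg/m³.

0.497 kg/m³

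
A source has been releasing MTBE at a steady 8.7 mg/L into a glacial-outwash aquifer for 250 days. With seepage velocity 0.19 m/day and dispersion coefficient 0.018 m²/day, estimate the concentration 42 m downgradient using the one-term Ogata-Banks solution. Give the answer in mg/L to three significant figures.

For a continuous step input, C/C₀ ≈ ½·erfc((x−vt)/(2√(Dt))).
vt = 0.19 × 250 = 47.5 m and 2√(Dt) = 2√(0.018 × 250) = 4.243 m.
Argument (x−vt)/(2√(Dt)) = (42 − 47.5)/4.243 = -1.296; ½·erfc(-1.296) = 0.9666.
C = 8.7 × 0.9666 = 8.41 mg/L.

8.41 mg/L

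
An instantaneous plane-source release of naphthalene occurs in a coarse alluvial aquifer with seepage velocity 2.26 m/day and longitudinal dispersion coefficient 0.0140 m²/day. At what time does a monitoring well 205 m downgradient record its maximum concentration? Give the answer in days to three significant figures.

For the 1D instantaneous-source solution, setting ∂C/∂t = 0 at fixed x gives v²t² + 2Dt − x² = 0, so t = (√(D² + v²x²) − D)/v².
√(D² + v²x²) = √(0.0140² + 2.26² × 205²) = 463.3; v² = 5.1076.
t = (463.3 − 0.0140)/5.1076 = 90.7 days (vs. the pure-advection estimate x/v = 90.7 d).

90.7 days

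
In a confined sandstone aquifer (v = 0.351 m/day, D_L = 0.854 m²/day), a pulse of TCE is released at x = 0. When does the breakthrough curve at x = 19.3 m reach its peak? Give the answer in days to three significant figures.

48.5 days

For the 1D instantaneous-source solution, setting ∂C/∂t = 0 at fixed x gives v²t² + 2Dt − x² = 0, so t = (√(D² + v²x²) − D)/v².
√(D² + v²x²) = √(0.854² + 0.351² × 19.3²) = 6.828; v² = 0.123201.
t = (6.828 − 0.854)/0.123201 = 48.5 days (vs. the pure-advection estimate x/v = 55.0 d).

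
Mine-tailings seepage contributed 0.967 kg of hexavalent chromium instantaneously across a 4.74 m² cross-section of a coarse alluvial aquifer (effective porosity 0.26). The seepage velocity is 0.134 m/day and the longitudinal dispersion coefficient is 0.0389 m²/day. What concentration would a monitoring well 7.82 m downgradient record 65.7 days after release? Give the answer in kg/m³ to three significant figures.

For an instantaneous plane source, C(x,t) = M/(n_e·A·√(4πDt)) · exp(−(x−vt)²/(4Dt)), with n_e·A the pore (flow) area.
Plume center vt = 0.134 × 65.7 = 8.8038 m, so the well at 7.82 m is 0.9838 m upgradient of the peak.
√(4πDt) = 5.667 m, giving peak height M/(n_e·A·√(4πDt)) = 0.967/(0.26 × 4.74 × 5.667) = 0.1385 kg/m³.
(x−vt)²/(4Dt) = (-0.9838)²/(4 × 0.0389 × 65.7) = 0.09468; exp(−0.09468) = 0.9097.
C = 0.1385 × 0.9097 = 0.126 kg/m³.

0.126 kg/m³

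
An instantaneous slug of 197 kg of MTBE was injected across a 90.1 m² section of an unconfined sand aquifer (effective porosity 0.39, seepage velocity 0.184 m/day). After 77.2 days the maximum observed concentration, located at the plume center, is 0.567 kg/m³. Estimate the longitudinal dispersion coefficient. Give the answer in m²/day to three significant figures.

0.101 m²/day

At the plume center C_max = M/(n_e·A·√(4πDt)), so D = M²/(4πt·(n_e·A·C_max)²).
n_e·A·C_max = 0.39 × 90.1 × 0.567 = 19.92 kg/m.
D = 197²/(4π × 77.2 × 19.92²) = 0.101 m²/day.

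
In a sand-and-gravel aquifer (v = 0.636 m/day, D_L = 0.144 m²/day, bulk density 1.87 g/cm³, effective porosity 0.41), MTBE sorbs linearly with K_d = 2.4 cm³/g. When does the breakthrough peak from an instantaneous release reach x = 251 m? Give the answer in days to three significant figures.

Retardation factor R = 1 + ρ_b·K_d/n = 1 + 1.87 × 2.4/0.41 = 11.95.
Sorption retards both mechanisms: v_R = v/R = 0.05322 m/day, D_R = D/R = 0.01205 m²/day.
Peak time from v_R²t² + 2D_R t − x² = 0: t = (√(D_R² + v_R²x²) − D_R)/v_R².
√(D_R² + v_R²x²) = √(0.01205² + 0.05322² × 251²) = 13.36; v_R² = 0.002832.
t = (13.36 − 0.01205)/0.002832 = 4710 days.

4710 days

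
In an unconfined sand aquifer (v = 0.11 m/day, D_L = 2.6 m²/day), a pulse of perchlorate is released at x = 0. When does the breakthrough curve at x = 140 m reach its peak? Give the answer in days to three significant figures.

For the 1D instantaneous-source solution, setting ∂C/∂t = 0 at fixed x gives v²t² + 2Dt − x² = 0, so t = (√(D² + v²x²) − D)/v².
√(D² + v²x²) = √(2.6² + 0.11² × 140²) = 15.62; v² = 0.0121.
t = (15.62 − 2.6)/0.0121 = 1080 days (vs. the pure-advection estimate x/v = 1270 d).

1080 days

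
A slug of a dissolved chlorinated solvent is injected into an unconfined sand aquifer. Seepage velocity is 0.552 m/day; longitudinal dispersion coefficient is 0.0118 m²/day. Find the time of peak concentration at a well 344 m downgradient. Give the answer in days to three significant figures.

623 days

For the 1D instantaneous-source solution, setting ∂C/∂t = 0 at fixed x gives v²t² + 2Dt − x² = 0, so t = (√(D² + v²x²) − D)/v².
√(D² + v²x²) = √(0.0118² + 0.552² × 344²) = 189.9; v² = 0.304704.
t = (189.9 − 0.0118)/0.304704 = 623 days (vs. the pure-advection estimate x/v = 623 d).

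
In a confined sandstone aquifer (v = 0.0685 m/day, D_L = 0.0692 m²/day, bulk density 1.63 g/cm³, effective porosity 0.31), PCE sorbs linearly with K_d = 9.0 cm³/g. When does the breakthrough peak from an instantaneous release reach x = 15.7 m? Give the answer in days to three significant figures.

Retardation factor R = 1 + ρ_b·K_d/n = 1 + 1.63 × 9.0/0.31 = 48.32.
Sorption retards both mechanisms: v_R = v/R = 0.001418 m/day, D_R = D/R = 0.001432 m²/day.
Peak time from v_R²t² + 2D_R t − x² = 0: t = (√(D_R² + v_R²x²) − D_R)/v_R².
√(D_R² + v_R²x²) = √(0.001432² + 0.001418² × 15.7²) = 0.02231; v_R² = 2.011e-06.
t = (0.02231 − 0.001432)/2.011e-06 = 10400 days.

10400 days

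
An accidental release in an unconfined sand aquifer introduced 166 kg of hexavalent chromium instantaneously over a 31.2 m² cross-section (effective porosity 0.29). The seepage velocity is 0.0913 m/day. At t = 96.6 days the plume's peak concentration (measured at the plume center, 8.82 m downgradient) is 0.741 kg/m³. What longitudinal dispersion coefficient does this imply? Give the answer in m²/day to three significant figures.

At the plume center C_max = M/(n_e·A·√(4πDt)), so D = M²/(4πt·(n_e·A·C_max)²).
n_e·A·C_max = 0.29 × 31.2 × 0.741 = 6.705 kg/m.
D = 166²/(4π × 96.6 × 6.705²) = 0.505 m²/day.

0.505 m²/day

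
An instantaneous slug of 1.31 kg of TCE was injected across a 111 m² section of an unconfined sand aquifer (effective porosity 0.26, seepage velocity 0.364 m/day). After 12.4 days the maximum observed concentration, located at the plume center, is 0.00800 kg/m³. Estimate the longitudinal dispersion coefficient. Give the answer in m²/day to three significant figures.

At the plume center C_max = M/(n_e·A·√(4πDt)), so D = M²/(4πt·(n_e·A·C_max)²).
n_e·A·C_max = 0.26 × 111 × 0.00800 = 0.2309 kg/m.
D = 1.31²/(4π × 12.4 × 0.2309²) = 0.207 m²/day.

0.207 m²/day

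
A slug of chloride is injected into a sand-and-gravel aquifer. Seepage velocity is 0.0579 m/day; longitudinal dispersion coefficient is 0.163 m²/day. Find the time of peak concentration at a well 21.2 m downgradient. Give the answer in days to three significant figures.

321 days

For the 1D instantaneous-source solution, setting ∂C/∂t = 0 at fixed x gives v²t² + 2Dt − x² = 0, so t = (√(D² + v²x²) − D)/v².
√(D² + v²x²) = √(0.163² + 0.0579² × 21.2²) = 1.238; v² = 0.00335241.
t = (1.238 − 0.163)/0.00335241 = 321 days (vs. the pure-advection estimate x/v = 366 d).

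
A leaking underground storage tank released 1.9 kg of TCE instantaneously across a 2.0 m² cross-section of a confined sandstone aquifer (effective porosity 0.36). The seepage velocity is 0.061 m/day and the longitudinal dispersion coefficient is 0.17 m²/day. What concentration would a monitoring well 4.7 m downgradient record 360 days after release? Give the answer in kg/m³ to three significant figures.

0.0282 kg/m³

For an instantaneous plane source, C(x,t) = M/(n_e·A·√(4πDt)) · exp(−(x−vt)²/(4Dt)), with n_e·A the pore (flow) area.
Plume center vt = 0.061 × 360 = 21.96 m, so the well at 4.7 m is 17.26 m upgradient of the peak.
√(4πDt) = 27.73 m, giving peak height M/(n_e·A·√(4πDt)) = 1.9/(0.36 × 2.0 × 27.73) = 0.09516 kg/m³.
(x−vt)²/(4Dt) = (-17.26)²/(4 × 0.17 × 360) = 1.217; exp(−1.217) = 0.2961.
C = 0.09516 × 0.2961 = 0.0282 kg/m³.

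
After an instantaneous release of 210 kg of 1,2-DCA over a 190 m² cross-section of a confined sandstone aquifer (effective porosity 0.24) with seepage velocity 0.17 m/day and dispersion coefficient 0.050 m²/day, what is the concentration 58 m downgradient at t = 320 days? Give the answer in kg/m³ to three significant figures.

0.265 kg/m³

For an instantaneous plane source, C(x,t) = M/(n_e·A·√(4πDt)) · exp(−(x−vt)²/(4Dt)), with n_e·A the pore (flow) area.
Plume center vt = 0.17 × 320 = 54.4 m, so the well at 58 m is 3.6 m downgradient of the peak.
√(4πDt) = 14.18 m, giving peak height M/(n_e·A·√(4πDt)) = 210/(0.24 × 190 × 14.18) = 0.3248 kg/m³.
(x−vt)²/(4Dt) = (3.6)²/(4 × 0.050 × 320) = 0.2025; exp(−0.2025) = 0.8167.
C = 0.3248 × 0.8167 = 0.265 kg/m³.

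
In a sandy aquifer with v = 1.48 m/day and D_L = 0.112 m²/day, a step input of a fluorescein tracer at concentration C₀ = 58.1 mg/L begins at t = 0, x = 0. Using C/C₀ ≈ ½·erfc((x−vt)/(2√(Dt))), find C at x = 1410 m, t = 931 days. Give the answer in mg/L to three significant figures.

For a continuous step input, C/C₀ ≈ ½·erfc((x−vt)/(2√(Dt))).
vt = 1.48 × 931 = 1377.88 m and 2√(Dt) = 2√(0.112 × 931) = 20.42 m.
Argument (x−vt)/(2√(Dt)) = (1410 − 1377.88)/20.42 = 1.573; ½·erfc(1.573) = 0.01306.
C = 58.1 × 0.01306 = 0.759 mg/L.

0.759 mg/L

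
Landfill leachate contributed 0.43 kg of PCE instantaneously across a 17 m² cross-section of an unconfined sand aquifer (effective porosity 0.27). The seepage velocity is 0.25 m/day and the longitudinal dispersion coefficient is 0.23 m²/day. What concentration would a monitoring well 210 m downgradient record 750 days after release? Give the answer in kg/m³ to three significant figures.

0.000966 kg/m³

For an instantaneous plane source, C(x,t) = M/(n_e·A·√(4πDt)) · exp(−(x−vt)²/(4Dt)), with n_e·A the pore (flow) area.
Plume center vt = 0.25 × 750 = 187.5 m, so the well at 210 m is 22.5 m downgradient of the peak.
√(4πDt) = 46.56 m, giving peak height M/(n_e·A·√(4πDt)) = 0.43/(0.27 × 17 × 46.56) = 0.002012 kg/m³.
(x−vt)²/(4Dt) = (22.5)²/(4 × 0.23 × 750) = 0.7337; exp(−0.7337) = 0.4801.
C = 0.002012 × 0.4801 = 0.000966 kg/m³.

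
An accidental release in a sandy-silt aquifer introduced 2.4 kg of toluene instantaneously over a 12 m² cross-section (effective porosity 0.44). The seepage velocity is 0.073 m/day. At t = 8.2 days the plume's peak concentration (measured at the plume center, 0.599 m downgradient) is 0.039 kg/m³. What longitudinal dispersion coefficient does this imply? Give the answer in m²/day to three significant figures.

1.32 m²/day

At the plume center C_max = M/(n_e·A·√(4πDt)), so D = M²/(4πt·(n_e·A·C_max)²).
n_e·A·C_max = 0.44 × 12 × 0.039 = 0.2059 kg/m.
D = 2.4²/(4π × 8.2 × 0.2059²) = 1.32 m²/day.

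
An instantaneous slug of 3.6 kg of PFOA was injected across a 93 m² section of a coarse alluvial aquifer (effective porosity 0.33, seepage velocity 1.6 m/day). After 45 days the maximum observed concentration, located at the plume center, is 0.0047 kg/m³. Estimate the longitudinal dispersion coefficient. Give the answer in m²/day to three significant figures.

1.10 m²/day

At the plume center C_max = M/(n_e·A·√(4πDt)), so D = M²/(4πt·(n_e·A·C_max)²).
n_e·A·C_max = 0.33 × 93 × 0.0047 = 0.1442 kg/m.
D = 3.6²/(4π × 45 × 0.1442²) = 1.10 m²/day.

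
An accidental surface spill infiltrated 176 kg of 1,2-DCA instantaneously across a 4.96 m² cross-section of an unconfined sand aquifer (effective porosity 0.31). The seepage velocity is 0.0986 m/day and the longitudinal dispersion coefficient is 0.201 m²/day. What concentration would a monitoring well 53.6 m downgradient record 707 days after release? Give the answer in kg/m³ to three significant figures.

1.72 kg/m³

For an instantaneous plane source, C(x,t) = M/(n_e·A·√(4πDt)) · exp(−(x−vt)²/(4Dt)), with n_e·A the pore (flow) area.
Plume center vt = 0.0986 × 707 = 69.7102 m, so the well at 53.6 m is 16.1102 m upgradient of the peak.
√(4πDt) = 42.26 m, giving peak height M/(n_e·A·√(4πDt)) = 176/(0.31 × 4.96 × 42.26) = 2.709 kg/m³.
(x−vt)²/(4Dt) = (-16.1102)²/(4 × 0.201 × 707) = 0.4566; exp(−0.4566) = 0.6334.
C = 2.709 × 0.6334 = 1.72 kg/m³.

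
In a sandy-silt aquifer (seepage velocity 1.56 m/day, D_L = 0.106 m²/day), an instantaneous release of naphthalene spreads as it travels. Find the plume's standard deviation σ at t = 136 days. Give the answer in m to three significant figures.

Dispersive spreading gives a Gaussian with σ² = 2Dt; advection only shifts the center.
σ = √(2 × 0.106 × 136) = 5.37 m.

5.37 m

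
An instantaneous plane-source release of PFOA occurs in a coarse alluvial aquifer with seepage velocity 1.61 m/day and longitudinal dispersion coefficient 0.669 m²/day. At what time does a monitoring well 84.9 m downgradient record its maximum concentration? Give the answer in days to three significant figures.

52.5 days

For the 1D instantaneous-source solution, setting ∂C/∂t = 0 at fixed x gives v²t² + 2Dt − x² = 0, so t = (√(D² + v²x²) − D)/v².
√(D² + v²x²) = √(0.669² + 1.61² × 84.9²) = 136.7; v² = 2.5921.
t = (136.7 − 0.669)/2.5921 = 52.5 days (vs. the pure-advection estimate x/v = 52.7 d).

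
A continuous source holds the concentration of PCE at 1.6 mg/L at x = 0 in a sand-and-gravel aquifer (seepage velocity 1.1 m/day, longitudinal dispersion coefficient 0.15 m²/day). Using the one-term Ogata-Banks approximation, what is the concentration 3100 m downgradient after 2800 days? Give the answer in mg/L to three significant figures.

For a continuous step input, C/C₀ ≈ ½·erfc((x−vt)/(2√(Dt))).
vt = 1.1 × 2800 = 3080 m and 2√(Dt) = 2√(0.15 × 2800) = 40.99 m.
Argument (x−vt)/(2√(Dt)) = (3100 − 3080)/40.99 = 0.4879; ½·erfc(0.4879) = 0.2451.
C = 1.6 × 0.2451 = 0.392 mg/L.

0.392 mg/L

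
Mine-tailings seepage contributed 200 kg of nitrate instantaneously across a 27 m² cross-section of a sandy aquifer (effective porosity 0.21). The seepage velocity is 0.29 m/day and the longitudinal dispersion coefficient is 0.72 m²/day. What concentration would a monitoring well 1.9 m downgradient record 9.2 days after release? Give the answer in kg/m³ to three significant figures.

For an instantaneous plane source, C(x,t) = M/(n_e·A·√(4πDt)) · exp(−(x−vt)²/(4Dt)), with n_e·A the pore (flow) area.
Plume center vt = 0.29 × 9.2 = 2.668 m, so the well at 1.9 m is 0.768 m upgradient of the peak.
√(4πDt) = 9.124 m, giving peak height M/(n_e·A·√(4πDt)) = 200/(0.21 × 27 × 9.124) = 3.866 kg/m³.
(x−vt)²/(4Dt) = (-0.768)²/(4 × 0.72 × 9.2) = 0.02226; exp(−0.02226) = 0.9780.
C = 3.866 × 0.9780 = 3.78 kg/m³.

3.78 kg/m³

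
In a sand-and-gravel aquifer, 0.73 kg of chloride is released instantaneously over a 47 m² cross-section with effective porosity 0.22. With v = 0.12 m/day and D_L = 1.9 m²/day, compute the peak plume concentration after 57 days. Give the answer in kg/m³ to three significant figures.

The peak of an instantaneous 1D plume sits at x = vt; there the Gaussian factor is 1 and C_max = M/(n_e·A·√(4πDt)), where n_e·A is the pore area the mass is dissolved in.
√(4πDt) = √(4π × 1.9 × 57) = 36.89 m, so C_max = 0.73/(0.22 × 47 × 36.89) = 0.00191 kg/m³.

0.00191 kg/m³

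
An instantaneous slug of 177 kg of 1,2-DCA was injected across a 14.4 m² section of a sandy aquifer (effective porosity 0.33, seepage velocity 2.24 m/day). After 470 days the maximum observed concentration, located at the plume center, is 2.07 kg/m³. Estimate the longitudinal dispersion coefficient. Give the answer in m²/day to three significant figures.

0.0548 m²/day

At the plume center C_max = M/(n_e·A·√(4πDt)), so D = M²/(4πt·(n_e·A·C_max)²).
n_e·A·C_max = 0.33 × 14.4 × 2.07 = 9.837 kg/m.
D = 177²/(4π × 470 × 9.837²) = 0.0548 m²/day.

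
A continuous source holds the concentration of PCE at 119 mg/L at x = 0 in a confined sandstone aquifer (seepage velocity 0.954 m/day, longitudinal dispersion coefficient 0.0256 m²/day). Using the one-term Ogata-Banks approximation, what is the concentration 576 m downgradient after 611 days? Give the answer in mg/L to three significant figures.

For a continuous step input, C/C₀ ≈ ½·erfc((x−vt)/(2√(Dt))).
vt = 0.954 × 611 = 582.894 m and 2√(Dt) = 2√(0.0256 × 611) = 7.910 m.
Argument (x−vt)/(2√(Dt)) = (576 − 582.894)/7.910 = -0.8716; ½·erfc(-0.8716) = 0.8911.
C = 119 × 0.8911 = 106 mg/L.

106 mg/L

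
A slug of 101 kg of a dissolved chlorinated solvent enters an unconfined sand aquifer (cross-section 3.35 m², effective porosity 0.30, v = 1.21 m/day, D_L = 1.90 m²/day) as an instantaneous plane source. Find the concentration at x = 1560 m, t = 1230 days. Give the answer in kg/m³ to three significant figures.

0.338 kg/m³

For an instantaneous plane source, C(x,t) = M/(n_e·A·√(4πDt)) · exp(−(x−vt)²/(4Dt)), with n_e·A the pore (flow) area.
Plume center vt = 1.21 × 1230 = 1488.3 m, so the well at 1560 m is 71.7 m downgradient of the peak.
√(4πDt) = 171.4 m, giving peak height M/(n_e·A·√(4πDt)) = 101/(0.30 × 3.35 × 171.4) = 0.5863 kg/m³.
(x−vt)²/(4Dt) = (71.7)²/(4 × 1.90 × 1230) = 0.5499; exp(−0.5499) = 0.5770.
C = 0.5863 × 0.5770 = 0.338 kg/m³.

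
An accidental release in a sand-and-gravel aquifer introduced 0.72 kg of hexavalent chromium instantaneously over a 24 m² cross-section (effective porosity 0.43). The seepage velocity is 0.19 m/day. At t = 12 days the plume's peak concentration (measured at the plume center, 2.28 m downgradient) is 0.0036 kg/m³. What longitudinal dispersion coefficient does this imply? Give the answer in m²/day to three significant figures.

2.49 m²/day

At the plume center C_max = M/(n_e·A·√(4πDt)), so D = M²/(4πt·(n_e·A·C_max)²).
n_e·A·C_max = 0.43 × 24 × 0.0036 = 0.03715 kg/m.
D = 0.72²/(4π × 12 × 0.03715²) = 2.49 m²/day.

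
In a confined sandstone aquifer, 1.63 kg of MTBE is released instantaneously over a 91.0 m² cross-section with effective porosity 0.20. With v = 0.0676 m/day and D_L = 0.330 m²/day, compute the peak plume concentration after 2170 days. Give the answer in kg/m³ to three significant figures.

0.000944 kg/m³

The peak of an instantaneous 1D plume sits at x = vt; there the Gaussian factor is 1 and C_max = M/(n_e·A·√(4πDt)), where n_e·A is the pore area the mass is dissolved in.
√(4πDt) = √(4π × 0.330 × 2170) = 94.86 m, so C_max = 1.63/(0.20 × 91.0 × 94.86) = 0.000944 kg/m³.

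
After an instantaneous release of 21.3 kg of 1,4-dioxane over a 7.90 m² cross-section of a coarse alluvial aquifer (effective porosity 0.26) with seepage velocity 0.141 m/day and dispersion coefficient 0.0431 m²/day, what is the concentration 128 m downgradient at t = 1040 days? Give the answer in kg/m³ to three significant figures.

0.0629 kg/m³

For an instantaneous plane source, C(x,t) = M/(n_e·A·√(4πDt)) · exp(−(x−vt)²/(4Dt)), with n_e·A the pore (flow) area.
Plume center vt = 0.141 × 1040 = 146.64 m, so the well at 128 m is 18.64 m upgradient of the peak.
√(4πDt) = 23.73 m, giving peak height M/(n_e·A·√(4πDt)) = 21.3/(0.26 × 7.90 × 23.73) = 0.4370 kg/m³.
(x−vt)²/(4Dt) = (-18.64)²/(4 × 0.0431 × 1040) = 1.938; exp(−1.938) = 0.1440.
C = 0.4370 × 0.1440 = 0.0629 kg/m³.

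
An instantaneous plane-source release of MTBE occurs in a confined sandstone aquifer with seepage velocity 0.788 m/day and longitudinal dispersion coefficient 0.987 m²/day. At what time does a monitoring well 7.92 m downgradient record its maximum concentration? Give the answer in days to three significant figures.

8.59 days

For the 1D instantaneous-source solution, setting ∂C/∂t = 0 at fixed x gives v²t² + 2Dt − x² = 0, so t = (√(D² + v²x²) − D)/v².
√(D² + v²x²) = √(0.987² + 0.788² × 7.92²) = 6.319; v² = 0.620944.
t = (6.319 − 0.987)/0.620944 = 8.59 days (vs. the pure-advection estimate x/v = 10.1 d).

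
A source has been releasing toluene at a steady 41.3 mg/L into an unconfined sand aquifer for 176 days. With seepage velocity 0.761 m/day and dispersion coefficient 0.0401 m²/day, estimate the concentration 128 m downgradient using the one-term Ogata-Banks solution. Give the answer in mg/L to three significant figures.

For a continuous step input, C/C₀ ≈ ½·erfc((x−vt)/(2√(Dt))).
vt = 0.761 × 176 = 133.936 m and 2√(Dt) = 2√(0.0401 × 176) = 5.313 m.
Argument (x−vt)/(2√(Dt)) = (128 − 133.936)/5.313 = -1.117; ½·erfc(-1.117) = 0.9429.
C = 41.3 × 0.9429 = 38.9 mg/L.

38.9 mg/L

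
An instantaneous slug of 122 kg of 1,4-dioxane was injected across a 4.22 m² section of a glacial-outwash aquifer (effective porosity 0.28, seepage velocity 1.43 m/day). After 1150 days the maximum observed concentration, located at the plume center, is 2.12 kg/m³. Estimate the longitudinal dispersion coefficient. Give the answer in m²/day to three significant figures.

0.164 m²/day

At the plume center C_max = M/(n_e·A·√(4πDt)), so D = M²/(4πt·(n_e·A·C_max)²).
n_e·A·C_max = 0.28 × 4.22 × 2.12 = 2.505 kg/m.
D = 122²/(4π × 1150 × 2.505²) = 0.164 m²/day.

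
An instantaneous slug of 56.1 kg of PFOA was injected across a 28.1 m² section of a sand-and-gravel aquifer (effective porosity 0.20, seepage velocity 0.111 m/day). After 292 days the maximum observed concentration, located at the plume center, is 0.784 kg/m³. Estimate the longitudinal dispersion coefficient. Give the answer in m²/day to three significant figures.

At the plume center C_max = M/(n_e·A·√(4πDt)), so D = M²/(4πt·(n_e·A·C_max)²).
n_e·A·C_max = 0.20 × 28.1 × 0.784 = 4.406 kg/m.
D = 56.1²/(4π × 292 × 4.406²) = 0.0442 m²/day.

0.0442 m²/day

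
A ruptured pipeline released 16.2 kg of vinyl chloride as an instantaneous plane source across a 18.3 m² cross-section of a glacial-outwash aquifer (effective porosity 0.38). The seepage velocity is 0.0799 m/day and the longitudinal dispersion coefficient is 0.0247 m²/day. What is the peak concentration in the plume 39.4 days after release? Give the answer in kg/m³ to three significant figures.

The peak of an instantaneous 1D plume sits at x = vt; there the Gaussian factor is 1 and C_max = M/(n_e·A·√(4πDt)), where n_e·A is the pore area the mass is dissolved in.
√(4πDt) = √(4π × 0.0247 × 39.4) = 3.497 m, so C_max = 16.2/(0.38 × 18.3 × 3.497) = 0.666 kg/m³.

0.666 kg/m³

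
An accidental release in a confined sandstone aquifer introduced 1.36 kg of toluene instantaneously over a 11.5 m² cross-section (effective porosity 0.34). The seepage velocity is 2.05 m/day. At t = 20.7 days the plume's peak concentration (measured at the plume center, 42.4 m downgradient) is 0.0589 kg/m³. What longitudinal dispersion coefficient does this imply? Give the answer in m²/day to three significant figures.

0.134 m²/day

At the plume center C_max = M/(n_e·A·√(4πDt)), so D = M²/(4πt·(n_e·A·C_max)²).
n_e·A·C_max = 0.34 × 11.5 × 0.0589 = 0.2303 kg/m.
D = 1.36²/(4π × 20.7 × 0.2303²) = 0.134 m²/day.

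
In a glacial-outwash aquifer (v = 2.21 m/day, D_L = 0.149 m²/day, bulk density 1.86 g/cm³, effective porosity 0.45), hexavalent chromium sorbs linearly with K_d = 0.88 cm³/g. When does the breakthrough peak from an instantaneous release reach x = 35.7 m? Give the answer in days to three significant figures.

Retardation factor R = 1 + ρ_b·K_d/n = 1 + 1.86 × 0.88/0.45 = 4.637.
Sorption retards both mechanisms: v_R = v/R = 0.4766 m/day, D_R = D/R = 0.03213 m²/day.
Peak time from v_R²t² + 2D_R t − x² = 0: t = (√(D_R² + v_R²x²) − D_R)/v_R².
√(D_R² + v_R²x²) = √(0.03213² + 0.4766² × 35.7²) = 17.01; v_R² = 0.2271.
t = (17.01 − 0.03213)/0.2271 = 74.8 days.

74.8 days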